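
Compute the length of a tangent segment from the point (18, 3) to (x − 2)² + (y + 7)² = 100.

16

With centre O = (2, −7), |OP|² = 356 and r² = 100.
The tangent meets the radius at right angles, so tangent² = |PO|² − r² = 356 − 100 = 256.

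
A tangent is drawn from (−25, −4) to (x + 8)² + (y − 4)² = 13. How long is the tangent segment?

2√85

With centre O = (−8, 4), |OP|² = 353 and r² = 13.
Power of the point: PT² = |PO|² − r² = 340, so PT = 2√85.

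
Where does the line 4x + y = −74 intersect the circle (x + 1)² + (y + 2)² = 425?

Express y = −4x − 74 and substitute into the circle:
17x² + 578x + 4760 = 0  ⟹  x² + 34x + 280 = 0
x = −14 or x = −20, giving (−14, −18) and (−20, 6).

(−20, 6) and (−14, −18)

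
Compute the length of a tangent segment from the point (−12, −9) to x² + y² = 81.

The centre is (0, 0) and r = 9. The square of the distance from P to the centre is 144 + 81 = 225.
The tangent meets the radius at right angles, so tangent² = |PO|² − r² = 225 − 81 = 144.

12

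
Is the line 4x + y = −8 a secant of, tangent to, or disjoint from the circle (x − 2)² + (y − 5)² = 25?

disjoint

Substituting the line into the circle gives 17x² + 100x + 148 = 0.
Discriminant = (100)² − 4·17·(148) = −64 < 0.
No real roots: the line does not meet the circle.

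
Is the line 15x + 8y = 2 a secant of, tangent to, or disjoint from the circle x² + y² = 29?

secant

Substituting the line into the circle gives 289x² − 60x − 1852 = 0.
Discriminant = (−60)² − 4·289·(−1852) = 2144512 > 0.
Two real roots: the line is a secant.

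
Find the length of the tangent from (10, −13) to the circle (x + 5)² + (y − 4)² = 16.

√498

With centre O = (−5, 4), |OP|² = 514 and r² = 16.
Power of the point: PT² = |PO|² − r² = 498, so PT = √498.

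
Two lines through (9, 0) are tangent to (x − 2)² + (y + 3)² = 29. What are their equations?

5x − 2y = 45 and 2x + 5y = 18

Let a tangent through (9, 0) have slope m. Its distance from (2, −3) must equal √29:
[m·(−7) − (−3)]² = 29(m² + 1)
10m² − 21m − 10 = 0, so m = 5/2 or m = −2/5.
Through (9, 0) these give 5x − 2y = 45 and 2x + 5y = 18.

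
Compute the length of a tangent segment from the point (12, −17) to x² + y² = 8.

Centre (0, 0), r² = 8. |PO|² = (12)² + (−17)² = 433.
Power of the point: PT² = |PO|² − r² = 425, so PT = 5√17.

5√17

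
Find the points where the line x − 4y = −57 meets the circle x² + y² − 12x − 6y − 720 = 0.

Substitute y = (57 + x)/4:
17x² − 102x − 9639 = 0  ⟹  x² − 6x − 567 = 0
x = 27 or x = −21, giving (27, 21) and (−21, 9).

(−21, 9) and (27, 21)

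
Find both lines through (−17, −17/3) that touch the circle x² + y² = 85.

Write the tangent as mx − y + (−17/3 − m·(−17)) = 0 and set its distance from the centre to √85:
(17m − (17/3))² = 85(m² + 1)
54m² − 51m − 14 = 0, so m = 7/6 or m = −2/9.
Through (−17, −17/3) these give 7x − 6y = −85 and 2x + 9y = −85.

7x − 6y = −85 and 2x + 9y = −85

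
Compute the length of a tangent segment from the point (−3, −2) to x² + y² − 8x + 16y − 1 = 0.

With centre O = (4, −8), |OP|² = 85 and r² = 81.
Power of the point: PT² = |PO|² − r² = 4, so PT = 2.

2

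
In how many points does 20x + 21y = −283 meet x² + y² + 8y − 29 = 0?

Substituting the line into the circle gives 841x² + 7960x + 19756 = 0.
Discriminant = (7960)² − 4·841·(19756) = −3097584 < 0.
No real roots: the line does not meet the circle.

0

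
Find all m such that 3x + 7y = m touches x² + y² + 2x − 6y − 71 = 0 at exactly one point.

The line touches the circle iff its distance from (−1, 3) is 9:
|3·(−1) + 7·3 − m| / √58 = 9
|m − (18)| = 9√58.

m = 18 ± 9√58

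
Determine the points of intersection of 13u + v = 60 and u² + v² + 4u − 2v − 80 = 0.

Express v = −13u + 60 and substitute into the circle:
170u² − 1530u + 3400 = 0  ⟹  u² − 9u + 20 = 0
u = 5 or u = 4, giving (5, −5) and (4, 8).

(4, 8) and (5, −5)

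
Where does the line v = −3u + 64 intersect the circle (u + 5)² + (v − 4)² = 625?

From the line, v = −3u + 64. Substituting:
10u² − 350u + 3000 = 0  ⟹  u² − 35u + 300 = 0
u = 20 or u = 15, giving (20, 4) and (15, 19).

(15, 19) and (20, 4)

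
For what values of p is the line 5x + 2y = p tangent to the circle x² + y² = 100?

p = ±10√29

For a tangent, require d(centre, line) = r = 10.
|5·0 + 2·0 − p| / √29 = 10
|p| = 10√29.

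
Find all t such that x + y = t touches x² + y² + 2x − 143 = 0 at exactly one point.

The line touches the circle iff its distance from (−1, 0) is 12:
|1·(−1) + 1·0 − t| / √2 = 12
|t − (−1)| = 12√2.

t = −1 ± 12√2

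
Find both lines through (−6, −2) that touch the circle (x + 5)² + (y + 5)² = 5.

Write the tangent as mx − y + (−2 − m·(−6)) = 0 and set its distance from the centre to √5:
(1m − (−3))² = 5(m² + 1)
2m² − 3m − 2 = 0, so m = 2 or m = −1/2.
With m = 2: 2x − y = −10. With m = −1/2: x + 2y = −10.

2x − y = −10 and x + 2y = −10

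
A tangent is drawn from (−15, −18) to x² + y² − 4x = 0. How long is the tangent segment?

Centre (2, 0), r² = 4. |PO|² = (−17)² + (−18)² = 613.
Power of the point: PT² = |PO|² − r² = 609, so PT = √609.

√609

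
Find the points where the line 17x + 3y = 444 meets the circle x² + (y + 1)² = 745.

(24, 12) and (27, −5)

From the line, y = (444 − 17x)/3. Substituting:
298x² − 15198x + 193104 = 0  ⟹  x² − 51x + 648 = 0
x = 27 or x = 24, giving (27, −5) and (24, 12).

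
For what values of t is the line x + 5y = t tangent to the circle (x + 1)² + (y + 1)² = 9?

Tangency holds when the distance from the centre (−1, −1) to the line equals the radius 3:
|1·(−1) + 5·(−1) − t| / √26 = 3
|t − (−6)| = 3√26.

t = −6 ± 3√26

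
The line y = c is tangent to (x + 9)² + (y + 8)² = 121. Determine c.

c = −19 or c = 3

Tangency holds when the distance from the centre (−9, −8) to the line equals the radius 11:
|0·(−9) + 1·(−8) − c| / √1 = 11
|c − (−8)| = 11, so c = 3 or c = −19.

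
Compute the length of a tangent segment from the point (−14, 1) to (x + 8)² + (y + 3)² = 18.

With centre O = (−8, −3), |OP|² = 52 and r² = 18.
Power of the point: PT² = |PO|² − r² = 34, so PT = √34.

√34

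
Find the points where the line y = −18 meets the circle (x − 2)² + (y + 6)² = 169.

Substitute y = −18:
x² − 4x − 21 = 0
x = 7 or x = −3, giving (7, −18) and (−3, −18).

(−3, −18) and (7, −18)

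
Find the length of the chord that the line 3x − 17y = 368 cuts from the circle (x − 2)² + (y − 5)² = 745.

The distance from (2, 5) to the line is 447/√298, and r² = 745.
Half the chord is √(r² − d²) = √(149/2), so the full chord is √298.

√298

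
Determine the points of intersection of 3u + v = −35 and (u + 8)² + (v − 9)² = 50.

Substitute v = −3u − 35:
10u² + 280u + 1950 = 0  ⟹  u² + 28u + 195 = 0
u = −13 or u = −15, giving (−13, 4) and (−15, 10).

(−15, 10) and (−13, 4)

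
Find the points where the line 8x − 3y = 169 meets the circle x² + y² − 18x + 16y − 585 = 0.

(8, −35) and (26, 13)

Express y = (−169 + 8x)/3 and substitute into the circle:
73x² − 2482x + 15184 = 0  ⟹  x² − 34x + 208 = 0
x = 26 or x = 8, giving (26, 13) and (8, −35).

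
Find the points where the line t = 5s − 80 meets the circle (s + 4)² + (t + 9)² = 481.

(11, −25) and (16, 0)

Substitute t = 5s − 80:
26s² − 702s + 4576 = 0  ⟹  s² − 27s + 176 = 0
s = 16 or s = 11, giving (16, 0) and (11, −25).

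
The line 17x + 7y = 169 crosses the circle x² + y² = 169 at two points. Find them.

Substitute y = (169 − 17x)/7:
338x² − 5746x + 20280 = 0  ⟹  x² − 17x + 60 = 0
x = 12 or x = 5, giving (12, −5) and (5, 12).

(5, 12) and (12, −5)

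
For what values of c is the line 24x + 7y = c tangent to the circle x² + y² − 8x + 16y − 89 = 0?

c = −285 or c = 365

For a tangent, require d(centre, line) = r = 13.
|24·4 + 7·(−8) − c| / √625 = 13
|c − (40)| = 13·25, so c = 365 or c = −285.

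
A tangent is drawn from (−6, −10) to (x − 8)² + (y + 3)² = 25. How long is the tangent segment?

The centre is (8, −3) and r = 5. The square of the distance from P to the centre is 196 + 49 = 245.
The tangent meets the radius at right angles, so tangent² = |PO|² − r² = 245 − 25 = 220.

2√55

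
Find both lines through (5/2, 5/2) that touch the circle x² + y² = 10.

Write the tangent as mx − y + (5/2 − m·(5/2)) = 0 and set its distance from the centre to √10:
[m·(−5/2) − (−5/2)]² = 10(m² + 1)
3m² + 10m + 3 = 0, so m = −3 or m = −1/3.
With m = −3: 3x + y = 10. With m = −1/3: x + 3y = 10.

3x + y = 10 and x + 3y = 10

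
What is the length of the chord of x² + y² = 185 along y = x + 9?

17√2

The distance from (0, 0) to the line is 9/√2, and r² = 185.
Half the chord is √(r² − d²) = √(289/2), so the full chord is 17√2.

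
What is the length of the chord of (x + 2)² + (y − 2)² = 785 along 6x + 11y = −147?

4√157

From the line, y = (−147 − 6x)/11. Substituting:
157x² + 2512x − 65940 = 0  ⟹  x² + 16x − 420 = 0
x = 14 or x = −30, giving (14, −21) and (−30, 3).
Chord length = distance between (14, −21) and (−30, 3) = √2512 = 4√157.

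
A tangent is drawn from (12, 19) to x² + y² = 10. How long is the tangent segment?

With centre O = (0, 0), |OP|² = 505 and r² = 10.
By the tangent–radius right angle, tangent length = √(|PO|² − r²) = √495 = 3√55.

3√55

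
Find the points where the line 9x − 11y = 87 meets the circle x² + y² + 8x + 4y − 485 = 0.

(−16, −21) and (17, 6)

From the line, y = (−87 + 9x)/11. Substituting:
202x² − 202x − 54944 = 0  ⟹  x² − x − 272 = 0
x = 17 or x = −16, giving (17, 6) and (−16, −21).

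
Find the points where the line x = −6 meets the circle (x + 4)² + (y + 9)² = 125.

The line gives x = −6. Substituting into the circle:
y² + 18y − 40 = 0
y = 2 or y = −20, giving (−6, 2) and (−6, −20).

(−6, −20) and (−6, 2)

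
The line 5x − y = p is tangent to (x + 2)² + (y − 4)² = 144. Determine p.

For a tangent, require d(centre, line) = r = 12.
|5·(−2) − 1·4 − p| / √26 = 12
|p − (−14)| = 12√26.

p = −14 ± 12√26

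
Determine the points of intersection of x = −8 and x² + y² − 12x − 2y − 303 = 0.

The line gives x = −8. Substituting into the circle:
y² − 2y − 143 = 0
y = 13 or y = −11, giving (−8, 13) and (−8, −11).

(−8, −11) and (−8, 13)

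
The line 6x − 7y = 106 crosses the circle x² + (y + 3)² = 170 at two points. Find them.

(−1, −16) and (13, −4)

Express y = (−106 + 6x)/7 and substitute into the circle:
85x² − 1020x − 1105 = 0  ⟹  x² − 12x − 13 = 0
x = 13 or x = −1, giving (13, −4) and (−1, −16).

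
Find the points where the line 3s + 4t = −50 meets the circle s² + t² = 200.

(−14, −2) and (2, −14)

Express t = (−50 − 3s)/4 and substitute into the circle:
25s² + 300s − 700 = 0  ⟹  s² + 12s − 28 = 0
s = 2 or s = −14, giving (2, −14) and (−14, −2).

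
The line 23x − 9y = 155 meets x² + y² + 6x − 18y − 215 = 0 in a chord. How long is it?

√610

Express y = (−155 + 23x)/9 and substitute into the circle:
610x² − 10370x + 31720 = 0  ⟹  x² − 17x + 52 = 0
x = 13 or x = 4, giving (13, 16) and (4, −7).
Chord length = distance between (13, 16) and (4, −7) = √610 = √610.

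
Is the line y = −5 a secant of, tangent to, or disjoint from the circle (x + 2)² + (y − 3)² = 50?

disjoint

d² = (0·(−2) + 1·3 − (−5))² = 64; r² = 50.
Since d² > r², the line lies outside the circle.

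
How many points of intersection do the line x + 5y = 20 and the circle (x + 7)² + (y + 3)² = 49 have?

0

d² = (1·(−7) + 5·(−3) − (20))²/26 = 882/13; r² = 49.
Since d² > r², the line lies outside the circle.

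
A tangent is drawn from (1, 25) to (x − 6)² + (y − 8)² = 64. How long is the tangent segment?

Centre (6, 8), r² = 64. |PO|² = (−5)² + (17)² = 314.
By the tangent–radius right angle, tangent length = √(|PO|² − r²) = √250 = 5√10.

5√10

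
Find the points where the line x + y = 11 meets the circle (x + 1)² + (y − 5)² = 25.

(2, 9) and (3, 8)

From the line, y = −x + 11. Substituting:
2x² − 10x + 12 = 0  ⟹  x² − 5x + 6 = 0
x = 3 or x = 2, giving (3, 8) and (2, 9).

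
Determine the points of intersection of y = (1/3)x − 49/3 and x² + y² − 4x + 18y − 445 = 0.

From the line, y = (−49 + x)/3. Substituting:
10x² − 80x − 4250 = 0  ⟹  x² − 8x − 425 = 0
x = 25 or x = −17, giving (25, −8) and (−17, −22).

(−17, −22) and (25, −8)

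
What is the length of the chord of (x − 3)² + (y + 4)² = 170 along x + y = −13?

14√2

The distance from (3, −4) to the line is 12/√2, and r² = 170.
Chord = 2√(r² − d²) = 2·√(98) = 14√2.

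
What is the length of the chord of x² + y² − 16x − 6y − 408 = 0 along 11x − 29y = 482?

√962

Express y = (−482 + 11x)/29 and substitute into the circle:
962x² − 25974x − 26936 = 0  ⟹  x² − 27x − 28 = 0
x = 28 or x = −1, giving (28, −6) and (−1, −17).
Chord length = distance between (28, −6) and (−1, −17) = √962 = √962.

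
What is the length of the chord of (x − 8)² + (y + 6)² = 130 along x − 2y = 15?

The distance from (8, −6) to the line is 5/√5, and r² = 130.
Chord = 2√(r² − d²) = 2·√(125) = 10√5.

10√5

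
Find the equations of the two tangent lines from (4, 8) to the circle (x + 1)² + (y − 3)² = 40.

x + 3y = 28 and 3x + y = 20

Let a tangent through (4, 8) have slope m. Its distance from (−1, 3) must equal 2√10:
(−5m − (−5))² = 40(m² + 1)
3m² + 10m + 3 = 0, so m = −1/3 or m = −3.
Through (4, 8) these give x + 3y = 28 and 3x + y = 20.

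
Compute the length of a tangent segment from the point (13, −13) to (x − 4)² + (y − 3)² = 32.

√305

With centre O = (4, 3), |OP|² = 337 and r² = 32.
By the tangent–radius right angle, tangent length = √(|PO|² − r²) = √305.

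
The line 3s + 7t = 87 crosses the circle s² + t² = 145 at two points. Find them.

(1, 12) and (8, 9)

Substitute t = (87 − 3s)/7:
58s² − 522s + 464 = 0  ⟹  s² − 9s + 8 = 0
s = 8 or s = 1, giving (8, 9) and (1, 12).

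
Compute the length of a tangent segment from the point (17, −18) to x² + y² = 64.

The centre is (0, 0) and r = 8. The square of the distance from P to the centre is 289 + 324 = 613.
By the tangent–radius right angle, tangent length = √(|PO|² − r²) = √549 = 3√61.

3√61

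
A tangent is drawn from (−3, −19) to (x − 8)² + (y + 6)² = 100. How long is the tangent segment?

√190

With centre O = (8, −6), |OP|² = 290 and r² = 100.
By the tangent–radius right angle, tangent length = √(|PO|² − r²) = √190.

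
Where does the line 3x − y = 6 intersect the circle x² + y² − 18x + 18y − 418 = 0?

From the line, y = 3x − 6. Substituting:
10x² − 490 = 0  ⟹  x² − 49 = 0
x = 7 or x = −7, giving (7, 15) and (−7, −27).

(−7, −27) and (7, 15)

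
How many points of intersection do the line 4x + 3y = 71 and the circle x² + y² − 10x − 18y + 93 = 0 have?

d² = (4·5 + 3·9 − (71))²/25 = 576/25; r² = 13.
Since d² > r², the line lies outside the circle.

0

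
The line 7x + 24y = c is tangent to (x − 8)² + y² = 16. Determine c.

Tangency holds when the distance from the centre (8, 0) to the line equals the radius 4:
|7·8 + 24·0 − c| / √625 = 4
|c − (56)| = 4·25, so c = 156 or c = −44.

c = −44 or c = 156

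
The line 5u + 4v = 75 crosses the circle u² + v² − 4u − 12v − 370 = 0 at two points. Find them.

(−5, 25) and (19, −5)

Express v = (75 − 5u)/4 and substitute into the circle:
41u² − 574u − 3895 = 0  ⟹  u² − 14u − 95 = 0
u = 19 or u = −5, giving (19, −5) and (−5, 25).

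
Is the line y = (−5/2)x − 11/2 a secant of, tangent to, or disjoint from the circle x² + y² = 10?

secant

Centre (0, 0), r² = 10. Distance² from centre to line = (11)²/29 = 121/29.
Since d² < r², the line cuts the circle twice.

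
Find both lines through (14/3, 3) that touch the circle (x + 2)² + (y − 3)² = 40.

3x − y = 11 and 3x + y = 17

A line y − (3) = m(x − (14/3)) is tangent when its distance from (−2, 3) is 2√10:
(−20/3m − (0))² = 40(m² + 1)
m² − 9 = 0, so m = 3 or m = −3.
Through (14/3, 3) these give 3x − y = 11 and 3x + y = 17.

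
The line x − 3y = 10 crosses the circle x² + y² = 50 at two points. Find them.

(−5, −5) and (7, −1)

From the line, y = (−10 + x)/3. Substituting:
10x² − 20x − 350 = 0  ⟹  x² − 2x − 35 = 0
x = 7 or x = −5, giving (7, −1) and (−5, −5).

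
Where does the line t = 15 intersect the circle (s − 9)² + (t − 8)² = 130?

Express t = 15 and substitute into the circle:
s² − 18s = 0
s = 18 or s = 0, giving (18, 15) and (0, 15).

(0, 15) and (18, 15)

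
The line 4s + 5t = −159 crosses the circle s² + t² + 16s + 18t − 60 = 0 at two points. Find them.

Express t = (−159 − 4s)/5 and substitute into the circle:
41s² + 1312s + 9471 = 0  ⟹  s² + 32s + 231 = 0
s = −11 or s = −21, giving (−11, −23) and (−21, −15).

(−21, −15) and (−11, −23)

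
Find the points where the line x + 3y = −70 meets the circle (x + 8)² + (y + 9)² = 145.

Express y = (−70 − x)/3 and substitute into the circle:
10x² + 230x + 1120 = 0  ⟹  x² + 23x + 112 = 0
x = −7 or x = −16, giving (−7, −21) and (−16, −18).

(−16, −18) and (−7, −21)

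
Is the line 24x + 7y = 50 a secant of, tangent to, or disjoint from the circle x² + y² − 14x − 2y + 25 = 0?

tangent

d² = (24·7 + 7·1 − (50))²/625 = 25; r² = 25.
Since d² = r², the line is tangent.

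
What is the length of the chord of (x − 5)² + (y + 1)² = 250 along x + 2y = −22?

Express y = (−22 − x)/2 and substitute into the circle:
5x² − 500 = 0  ⟹  x² − 100 = 0
x = 10 or x = −10, giving (10, −16) and (−10, −6).
Chord length = distance between (10, −16) and (−10, −6) = √500 = 10√5.

10√5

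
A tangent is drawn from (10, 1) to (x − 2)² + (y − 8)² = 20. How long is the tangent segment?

√93

The centre is (2, 8) and r = 2√5. The square of the distance from P to the centre is 64 + 49 = 113.
Power of the point: PT² = |PO|² − r² = 93, so PT = √93.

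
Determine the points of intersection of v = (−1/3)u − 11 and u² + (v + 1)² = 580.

Substitute v = (−33 − u)/3:
10u² + 60u − 4320 = 0  ⟹  u² + 6u − 432 = 0
u = 18 or u = −24, giving (18, −17) and (−24, −3).

(−24, −3) and (18, −17)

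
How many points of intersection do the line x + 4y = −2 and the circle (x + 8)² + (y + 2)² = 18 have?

2

Substituting the line into the circle gives 17x² + 244x + 772 = 0.
Δ = 59536 − 52496 = 7040.
Two real roots: the line is a secant.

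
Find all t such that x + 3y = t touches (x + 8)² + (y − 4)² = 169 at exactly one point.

The line touches the circle iff its distance from (−8, 4) is 13:
|1·(−8) + 3·4 − t| / √10 = 13
|t − (4)| = 13√10.

t = 4 ± 13√10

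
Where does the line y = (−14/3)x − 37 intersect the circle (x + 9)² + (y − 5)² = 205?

Substitute y = (−111 − 14x)/3:
205x² + 3690x + 14760 = 0  ⟹  x² + 18x + 72 = 0
x = −6 or x = −12, giving (−6, −9) and (−12, 19).

(−12, 19) and (−6, −9)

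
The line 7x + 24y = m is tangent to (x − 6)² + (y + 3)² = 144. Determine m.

The line touches the circle iff its distance from (6, −3) is 12:
|7·6 + 24·(−3) − m| / √625 = 12
|m − (−30)| = 12·25, so m = 270 or m = −330.

m = −330 or m = 270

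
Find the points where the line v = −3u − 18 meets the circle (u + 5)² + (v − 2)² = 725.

From the line, v = −3u − 18. Substituting:
10u² + 130u − 300 = 0  ⟹  u² + 13u − 30 = 0
u = 2 or u = −15, giving (2, −24) and (−15, 27).

(−15, 27) and (2, −24)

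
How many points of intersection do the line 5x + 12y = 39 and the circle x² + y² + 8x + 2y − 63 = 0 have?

Centre (−4, −1), r² = 80. Distance² from centre to line = (−71)²/169 = 5041/169.
Since d² < r², the line cuts the circle twice.

2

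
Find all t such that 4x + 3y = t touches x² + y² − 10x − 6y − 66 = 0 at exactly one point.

For a tangent, require d(centre, line) = r = 10.
|4·5 + 3·3 − t| / √25 = 10
|t − (29)| = 10·5, so t = 79 or t = −21.

t = −21 or t = 79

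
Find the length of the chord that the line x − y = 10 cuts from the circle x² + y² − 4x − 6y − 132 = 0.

13√2

Centre (2, 3), r² = 145. Perpendicular distance d from centre to line = |−11| / √2 = 11/√2.
Chord = 2√(r² − d²) = 2·√(169/2) = 13√2.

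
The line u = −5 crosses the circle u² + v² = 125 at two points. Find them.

The line gives u = −5. Substituting into the circle:
v² − 100 = 0
v = 10 or v = −10, giving (−5, 10) and (−5, −10).

(−5, −10) and (−5, 10)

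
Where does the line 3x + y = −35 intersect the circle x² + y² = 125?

From the line, y = −3x − 35. Substituting:
10x² + 210x + 1100 = 0  ⟹  x² + 21x + 110 = 0
x = −10 or x = −11, giving (−10, −5) and (−11, −2).

(−11, −2) and (−10, −5)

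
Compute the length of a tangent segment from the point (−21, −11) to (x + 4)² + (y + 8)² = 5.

The centre is (−4, −8) and r = √5. The square of the distance from P to the centre is 289 + 9 = 298.
By the tangent–radius right angle, tangent length = √(|PO|² − r²) = √293.

√293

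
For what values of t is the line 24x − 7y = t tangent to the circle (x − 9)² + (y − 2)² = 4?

t = 152 or t = 252

The line touches the circle iff its distance from (9, 2) is 2:
|24·9 − 7·2 − t| / √625 = 2
|t − (202)| = 2·25, so t = 252 or t = 152.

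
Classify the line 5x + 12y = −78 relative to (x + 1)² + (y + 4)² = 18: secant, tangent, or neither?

Substituting the line into the circle gives 169x² + 588x − 1548 = 0.
Discriminant = (588)² − 4·169·(−1548) = 1392192 > 0.
Two real roots: the line is a secant.

secant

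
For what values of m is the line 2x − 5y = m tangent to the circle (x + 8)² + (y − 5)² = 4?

The line touches the circle iff its distance from (−8, 5) is 2:
|2·(−8) − 5·5 − m| / √29 = 2
|m − (−41)| = 2√29.

m = −41 ± 2√29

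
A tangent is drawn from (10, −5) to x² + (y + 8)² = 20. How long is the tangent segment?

Centre (0, −8), r² = 20. |PO|² = (10)² + (3)² = 109.
The tangent meets the radius at right angles, so tangent² = |PO|² − r² = 109 − 20 = 89.

√89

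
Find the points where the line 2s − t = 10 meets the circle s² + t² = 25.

(3, −4) and (5, 0)

Substitute t = 2s − 10:
5s² − 40s + 75 = 0  ⟹  s² − 8s + 15 = 0
s = 5 or s = 3, giving (5, 0) and (3, −4).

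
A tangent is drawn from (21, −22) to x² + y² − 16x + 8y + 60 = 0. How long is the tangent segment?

The centre is (8, −4) and r = 2√5. The square of the distance from P to the centre is 169 + 324 = 493.
By the tangent–radius right angle, tangent length = √(|PO|² − r²) = √473.

√473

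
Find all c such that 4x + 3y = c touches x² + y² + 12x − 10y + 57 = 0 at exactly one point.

For a tangent, require d(centre, line) = r = 2.
|4·(−6) + 3·5 − c| / √25 = 2
|c − (−9)| = 2·5, so c = 1 or c = −19.

c = −19 or c = 1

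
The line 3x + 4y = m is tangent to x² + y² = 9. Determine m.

m = −15 or m = 15

The line touches the circle iff its distance from (0, 0) is 3:
|3·0 + 4·0 − m| / √25 = 3
|m| = 3·5, so m = 15 or m = −15.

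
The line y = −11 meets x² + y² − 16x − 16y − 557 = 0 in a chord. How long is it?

The distance from (8, 8) to the line is 19, and r² = 685.
Chord = 2√(r² − d²) = 2·√(324) = 36.

36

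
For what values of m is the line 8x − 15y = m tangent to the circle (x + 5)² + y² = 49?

The line touches the circle iff its distance from (−5, 0) is 7:
|8·(−5) − 15·0 − m| / √289 = 7
|m − (−40)| = 7·17, so m = 79 or m = −159.

m = −159 or m = 79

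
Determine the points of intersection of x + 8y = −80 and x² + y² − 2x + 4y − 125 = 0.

(−8, −9) and (8, −11)

From the line, y = (−80 − x)/8. Substituting:
65x² − 4160 = 0  ⟹  x² − 64 = 0
x = 8 or x = −8, giving (8, −11) and (−8, −9).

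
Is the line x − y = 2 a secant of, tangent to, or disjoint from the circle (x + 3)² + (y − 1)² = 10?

d² = (1·(−3) − 1·1 − (2))²/2 = 18; r² = 10.
Since d² > r², the line lies outside the circle.

disjoint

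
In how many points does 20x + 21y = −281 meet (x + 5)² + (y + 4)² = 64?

2

d² = (20·(−5) + 21·(−4) − (−281))²/841 = 9409/841; r² = 64.
Since d² < r², the line cuts the circle twice.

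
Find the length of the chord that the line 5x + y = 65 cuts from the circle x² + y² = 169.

√26

Substitute y = −5x + 65:
26x² − 650x + 4056 = 0  ⟹  x² − 25x + 156 = 0
x = 13 or x = 12, giving (13, 0) and (12, 5).
|(13, 0) − (12, 5)| = √((1)² + (−5)²) = √26.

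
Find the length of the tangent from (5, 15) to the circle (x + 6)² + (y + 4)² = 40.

√442

With centre O = (−6, −4), |OP|² = 482 and r² = 40.
By the tangent–radius right angle, tangent length = √(|PO|² − r²) = √442.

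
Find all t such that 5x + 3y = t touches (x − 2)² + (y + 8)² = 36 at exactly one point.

t = −14 ± 6√34

The line touches the circle iff its distance from (2, −8) is 6:
|5·2 + 3·(−8) − t| / √34 = 6
|t − (−14)| = 6√34.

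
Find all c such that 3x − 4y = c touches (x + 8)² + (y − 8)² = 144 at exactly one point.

c = −116 or c = 4

Tangency holds when the distance from the centre (−8, 8) to the line equals the radius 12:
|3·(−8) − 4·8 − c| / √25 = 12
|c − (−56)| = 12·5, so c = 4 or c = −116.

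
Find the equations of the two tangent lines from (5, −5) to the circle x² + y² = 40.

Write the tangent as mx − y + (−5 − m·(5)) = 0 and set its distance from the centre to 2√10:
(−5m − (5))² = 40(m² + 1)
3m² − 10m + 3 = 0, so m = 1/3 or m = 3.
Through (5, −5) these give x − 3y = 20 and 3x − y = 20.

x − 3y = 20 and 3x − y = 20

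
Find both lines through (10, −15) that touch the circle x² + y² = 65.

8x + y = 65 and 4x + 7y = −65

Write the tangent as mx − y + (−15 − m·(10)) = 0 and set its distance from the centre to √65:
(−10m − (15))² = 65(m² + 1)
7m² + 60m + 32 = 0, so m = −8 or m = −4/7.
With m = −8: 8x + y = 65. With m = −4/7: 4x + 7y = −65.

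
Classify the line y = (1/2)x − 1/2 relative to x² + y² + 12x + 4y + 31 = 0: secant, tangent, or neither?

Substituting the line into the circle gives 5x² + 54x + 117 = 0.
Δ = 2916 − 2340 = 576.
Two real roots: the line is a secant.

secant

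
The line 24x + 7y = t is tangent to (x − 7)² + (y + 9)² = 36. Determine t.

t = −45 or t = 255

Tangency holds when the distance from the centre (7, −9) to the line equals the radius 6:
|24·7 + 7·(−9) − t| / √625 = 6
|t − (105)| = 6·25, so t = 255 or t = −45.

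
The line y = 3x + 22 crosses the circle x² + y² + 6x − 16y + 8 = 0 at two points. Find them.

(−7, 1) and (−2, 16)

Substitute y = 3x + 22:
10x² + 90x + 140 = 0  ⟹  x² + 9x + 14 = 0
x = −2 or x = −7, giving (−2, 16) and (−7, 1).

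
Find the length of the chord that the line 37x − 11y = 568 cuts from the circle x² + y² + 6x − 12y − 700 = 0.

Centre (−3, 6), r² = 745. Perpendicular distance d from centre to line = |−745| / √1490 = 745/√1490.
Chord = 2√(r² − d²) = 2·√(745/2) = √1490.

√1490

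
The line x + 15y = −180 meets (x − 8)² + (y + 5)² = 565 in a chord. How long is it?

Substitute y = (−180 − x)/15:
226x² − 3390x − 101700 = 0  ⟹  x² − 15x − 450 = 0
x = 30 or x = −15, giving (30, −14) and (−15, −11).
|(30, −14) − (−15, −11)| = √((45)² + (−3)²) = 3√226.

3√226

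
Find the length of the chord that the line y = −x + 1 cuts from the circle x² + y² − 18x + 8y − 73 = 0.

18√2

Express y = −x + 1 and substitute into the circle:
2x² − 28x − 64 = 0  ⟹  x² − 14x − 32 = 0
x = 16 or x = −2, giving (16, −15) and (−2, 3).
Chord length = distance between (16, −15) and (−2, 3) = √648 = 18√2.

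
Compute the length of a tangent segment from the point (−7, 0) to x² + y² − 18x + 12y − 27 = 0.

2√37

The centre is (9, −6) and r = 12. The square of the distance from P to the centre is 256 + 36 = 292.
Power of the point: PT² = |PO|² − r² = 148, so PT = 2√37.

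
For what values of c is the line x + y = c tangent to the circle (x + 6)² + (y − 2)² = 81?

Tangency holds when the distance from the centre (−6, 2) to the line equals the radius 9:
|1·(−6) + 1·2 − c| / √2 = 9
|c − (−4)| = 9√2.

c = −4 ± 9√2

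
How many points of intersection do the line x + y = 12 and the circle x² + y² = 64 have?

0

Substituting the line into the circle gives 2x² − 24x + 80 = 0.
Discriminant = (−24)² − 4·2·(80) = −64 < 0.
No real roots: the line does not meet the circle.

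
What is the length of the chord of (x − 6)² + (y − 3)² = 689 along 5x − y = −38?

9√26

Centre (6, 3), r² = 689. Perpendicular distance d from centre to line = |65| / √26 = 65/√26.
Chord = 2√(r² − d²) = 2·√(1053/2) = 9√26.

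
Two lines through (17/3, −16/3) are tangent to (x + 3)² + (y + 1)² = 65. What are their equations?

4x − 7y = 60 and 8x + y = 40

Write the tangent as mx − y + (−16/3 − m·(17/3)) = 0 and set its distance from the centre to √65:
(−26/3m − (13/3))² = 65(m² + 1)
7m² + 52m − 32 = 0, so m = 4/7 or m = −8.
Through (17/3, −16/3) these give 4x − 7y = 60 and 8x + y = 40.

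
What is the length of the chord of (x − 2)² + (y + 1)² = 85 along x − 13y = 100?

√170

Centre (2, −1), r² = 85. Perpendicular distance d from centre to line = |−85| / √170 = 85/√170.
Half the chord is √(r² − d²) = √(85/2), so the full chord is √170.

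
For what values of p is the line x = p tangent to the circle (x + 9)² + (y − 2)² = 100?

Tangency holds when the distance from the centre (−9, 2) to the line equals the radius 10:
|1·(−9) + 0·2 − p| / √1 = 10
|p − (−9)| = 10, so p = 1 or p = −19.

p = −19 or p = 1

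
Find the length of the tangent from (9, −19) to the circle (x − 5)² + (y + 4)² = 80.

With centre O = (5, −4), |OP|² = 241 and r² = 80.
By the tangent–radius right angle, tangent length = √(|PO|² − r²) = √161.

√161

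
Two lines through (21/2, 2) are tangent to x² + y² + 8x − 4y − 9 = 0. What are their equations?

2x + 5y = 31 and 2x − 5y = 11

A line y − (2) = m(x − (21/2)) is tangent when its distance from (−4, 2) is √29:
(−29/2m − (0))² = 29(m² + 1)
25m² − 4 = 0, so m = −2/5 or m = 2/5.
Through (21/2, 2) these give 2x + 5y = 31 and 2x − 5y = 11.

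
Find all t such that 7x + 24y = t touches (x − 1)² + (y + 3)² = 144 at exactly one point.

Tangency holds when the distance from the centre (1, −3) to the line equals the radius 12:
|7·1 + 24·(−3) − t| / √625 = 12
|t − (−65)| = 12·25, so t = 235 or t = −365.

t = −365 or t = 235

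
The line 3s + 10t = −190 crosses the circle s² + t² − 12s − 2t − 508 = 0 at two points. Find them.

(−10, −16) and (10, −22)

From the line, t = (−190 − 3s)/10. Substituting:
109s² − 10900 = 0  ⟹  s² − 100 = 0
s = 10 or s = −10, giving (10, −22) and (−10, −16).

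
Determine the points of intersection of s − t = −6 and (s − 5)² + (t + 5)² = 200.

(−9, −3) and (3, 9)

Express t = s + 6 and substitute into the circle:
2s² + 12s − 54 = 0  ⟹  s² + 6s − 27 = 0
s = 3 or s = −9, giving (3, 9) and (−9, −3).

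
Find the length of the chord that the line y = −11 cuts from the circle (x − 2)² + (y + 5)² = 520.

44

Express y = −11 and substitute into the circle:
x² − 4x − 480 = 0
x = 24 or x = −20, giving (24, −11) and (−20, −11).
Chord length = distance between (24, −11) and (−20, −11) = √1936 = 44.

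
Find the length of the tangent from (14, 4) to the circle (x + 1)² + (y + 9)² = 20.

√374

Centre (−1, −9), r² = 20. |PO|² = (15)² + (13)² = 394.
By the tangent–radius right angle, tangent length = √(|PO|² − r²) = √374.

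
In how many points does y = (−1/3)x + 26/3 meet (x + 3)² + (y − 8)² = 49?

2

Substituting the line into the circle gives 10x² + 50x − 356 = 0.
Discriminant = (50)² − 4·10·(−356) = 16740 > 0.
Two real roots: the line is a secant.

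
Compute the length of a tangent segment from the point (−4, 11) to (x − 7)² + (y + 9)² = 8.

The centre is (7, −9) and r = 2√2. The square of the distance from P to the centre is 121 + 400 = 521.
The tangent meets the radius at right angles, so tangent² = |PO|² − r² = 521 − 8 = 513.

3√57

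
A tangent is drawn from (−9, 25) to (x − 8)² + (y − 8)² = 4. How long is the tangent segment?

The centre is (8, 8) and r = 2. The square of the distance from P to the centre is 289 + 289 = 578.
Power of the point: PT² = |PO|² − r² = 574, so PT = √574.

√574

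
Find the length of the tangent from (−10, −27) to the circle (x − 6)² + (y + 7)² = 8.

18√2

Centre (6, −7), r² = 8. |PO|² = (−16)² + (−20)² = 656.
By the tangent–radius right angle, tangent length = √(|PO|² − r²) = √648 = 18√2.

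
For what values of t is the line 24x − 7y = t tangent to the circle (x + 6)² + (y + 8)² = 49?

For a tangent, require d(centre, line) = r = 7.
|24·(−6) − 7·(−8) − t| / √625 = 7
|t − (−88)| = 7·25, so t = 87 or t = −263.

t = −263 or t = 87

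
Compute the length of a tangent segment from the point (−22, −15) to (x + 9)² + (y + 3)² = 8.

√305

The centre is (−9, −3) and r = 2√2. The square of the distance from P to the centre is 169 + 144 = 313.
By the tangent–radius right angle, tangent length = √(|PO|² − r²) = √305.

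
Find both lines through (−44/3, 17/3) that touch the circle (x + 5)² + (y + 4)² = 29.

Let a tangent through (−44/3, 17/3) have slope m. Its distance from (−5, −4) must equal √29:
[m·(29/3) − (−29/3)]² = 29(m² + 1)
10m² + 29m + 10 = 0, so m = −5/2 or m = −2/5.
With m = −5/2: 5x + 2y = −62. With m = −2/5: 2x + 5y = −1.

5x + 2y = −62 and 2x + 5y = −1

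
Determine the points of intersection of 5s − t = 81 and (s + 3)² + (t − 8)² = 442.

(16, −1) and (18, 9)

Express t = 5s − 81 and substitute into the circle:
26s² − 884s + 7488 = 0  ⟹  s² − 34s + 288 = 0
s = 18 or s = 16, giving (18, 9) and (16, −1).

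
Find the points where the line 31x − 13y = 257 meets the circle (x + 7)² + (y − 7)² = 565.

Substitute y = (−257 + 31x)/13:
1130x² − 19210x + 33900 = 0  ⟹  x² − 17x + 30 = 0
x = 15 or x = 2, giving (15, 16) and (2, −15).

(2, −15) and (15, 16)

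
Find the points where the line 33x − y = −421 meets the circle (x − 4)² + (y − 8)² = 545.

From the line, y = 33x + 421. Substituting:
1090x² + 27250x + 170040 = 0  ⟹  x² + 25x + 156 = 0
x = −12 or x = −13, giving (−12, 25) and (−13, −8).

(−13, −8) and (−12, 25)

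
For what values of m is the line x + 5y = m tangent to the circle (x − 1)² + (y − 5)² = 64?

The line touches the circle iff its distance from (1, 5) is 8:
|1·1 + 5·5 − m| / √26 = 8
|m − (26)| = 8√26.

m = 26 ± 8√26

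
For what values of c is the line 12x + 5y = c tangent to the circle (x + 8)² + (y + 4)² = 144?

c = −272 or c = 40

Tangency holds when the distance from the centre (−8, −4) to the line equals the radius 12:
|12·(−8) + 5·(−4) − c| / √169 = 12
|c − (−116)| = 12·13, so c = 40 or c = −272.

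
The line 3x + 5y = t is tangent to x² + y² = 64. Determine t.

The line touches the circle iff its distance from (0, 0) is 8:
|3·0 + 5·0 − t| / √34 = 8
|t| = 8√34.

t = ±8√34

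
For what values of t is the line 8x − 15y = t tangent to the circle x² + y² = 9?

t = −51 or t = 51

Tangency holds when the distance from the centre (0, 0) to the line equals the radius 3:
|8·0 − 15·0 − t| / √289 = 3
|t| = 3·17, so t = 51 or t = −51.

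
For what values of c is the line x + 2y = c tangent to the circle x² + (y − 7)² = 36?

c = 14 ± 6√5

For a tangent, require d(centre, line) = r = 6.
|1·0 + 2·7 − c| / √5 = 6
|c − (14)| = 6√5.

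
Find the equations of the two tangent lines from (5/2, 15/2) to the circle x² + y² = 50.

Write the tangent as mx − y + (15/2 − m·(5/2)) = 0 and set its distance from the centre to 5√2:
(−5/2m − (−15/2))² = 50(m² + 1)
7m² + 6m − 1 = 0, so m = −1 or m = 1/7.
Through (5/2, 15/2) these give x + y = 10 and x − 7y = −50.

x + y = 10 and x − 7y = −50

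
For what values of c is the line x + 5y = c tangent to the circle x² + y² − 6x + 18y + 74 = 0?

c = −42 ± 4√26

For a tangent, require d(centre, line) = r = 4.
|1·3 + 5·(−9) − c| / √26 = 4
|c − (−42)| = 4√26.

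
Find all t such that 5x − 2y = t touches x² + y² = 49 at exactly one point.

The line touches the circle iff its distance from (0, 0) is 7:
|5·0 − 2·0 − t| / √29 = 7
|t| = 7√29.

t = ±7√29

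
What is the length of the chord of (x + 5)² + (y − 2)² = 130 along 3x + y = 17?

4√10

From the line, y = −3x + 17. Substituting:
10x² − 80x + 120 = 0  ⟹  x² − 8x + 12 = 0
x = 6 or x = 2, giving (6, −1) and (2, 11).
|(6, −1) − (2, 11)| = √((4)² + (−12)²) = 4√10.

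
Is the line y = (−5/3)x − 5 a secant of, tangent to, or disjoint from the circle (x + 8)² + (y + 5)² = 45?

Substituting the line into the circle gives 34x² + 144x + 171 = 0.
Δ = 20736 − 23256 = −2520.
No real roots: the line does not meet the circle.

disjoint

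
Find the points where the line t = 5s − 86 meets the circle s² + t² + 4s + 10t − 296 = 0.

Express t = 5s − 86 and substitute into the circle:
26s² − 806s + 6240 = 0  ⟹  s² − 31s + 240 = 0
s = 16 or s = 15, giving (16, −6) and (15, −11).

(15, −11) and (16, −6)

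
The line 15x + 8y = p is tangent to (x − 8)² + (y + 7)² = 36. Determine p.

p = −38 or p = 166

The line touches the circle iff its distance from (8, −7) is 6:
|15·8 + 8·(−7) − p| / √289 = 6
|p − (64)| = 6·17, so p = 166 or p = −38.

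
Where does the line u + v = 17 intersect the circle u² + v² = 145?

Express v = −u + 17 and substitute into the circle:
2u² − 34u + 144 = 0  ⟹  u² − 17u + 72 = 0
u = 9 or u = 8, giving (9, 8) and (8, 9).

(8, 9) and (9, 8)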